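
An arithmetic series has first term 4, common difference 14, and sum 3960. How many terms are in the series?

Using S = n/2 × [2a + (n-1)d]
3960 = n/2 × [2(4) + (n-1)(14)]
3960 = n/2 × [8 + 14n - 14]
7920 = n × [-6 + 14n]
14n² + (-6)n - 7920 = 0
Discriminant: Δ = (-6)² - 4(14)(-7920) = 36 + 443520 = 443556
√Δ = 666
n = [-(-6) + √Δ] / (2·14) = (6 + 666) / 28 = 672 / 28 = 24
(The negative root is discarded since n must be a positive integer.)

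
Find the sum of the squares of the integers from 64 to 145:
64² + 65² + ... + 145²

Use ∑_{k=1}^{n} k² = n(n+1)(2n+1)/6, then subtract the first 63 terms.
∑_{k=1}^{145} k² = 145×146×291/6 = 1026745
∑_{k=1}^{63} k² = 63×64×127/6 = 85344
∑_{k=64}^{145} k² = 1026745 - 85344 = 941401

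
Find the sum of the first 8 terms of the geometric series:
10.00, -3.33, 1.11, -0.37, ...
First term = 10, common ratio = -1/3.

Sₙ = a(1 - rⁿ) / (1 - r)
S_8 = 10(1 - (-1/3)^8) / (1 - (-1/3))
S_8 = 10(1 - (1/6561)) / (4/3)
S_8 = 16400/2187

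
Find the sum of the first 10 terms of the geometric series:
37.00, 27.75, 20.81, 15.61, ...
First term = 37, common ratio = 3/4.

Sₙ = a(1 - rⁿ) / (1 - r)
S_10 = 37(1 - (3/4)^10) / (1 - (3/4))
S_10 = 37(1 - (59049/1048576)) / (1/4)
S_10 = 36612499/262144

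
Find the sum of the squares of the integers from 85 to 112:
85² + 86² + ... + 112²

Use ∑_{k=1}^{n} k² = n(n+1)(2n+1)/6, then subtract the first 84 terms.
∑_{k=1}^{112} k² = 112×113×225/6 = 474600
∑_{k=1}^{84} k² = 84×85×169/6 = 201110
∑_{k=85}^{112} k² = 474600 - 201110 = 273490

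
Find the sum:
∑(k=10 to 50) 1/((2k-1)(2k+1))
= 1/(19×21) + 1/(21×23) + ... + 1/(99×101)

Partial fractions: 1/((2k-1)(2k+1)) = (1/2)[1/(2k-1) - 1/(2k+1)]
The series telescopes:
= (1/2)[1/19 - 1/101]
= 41/1919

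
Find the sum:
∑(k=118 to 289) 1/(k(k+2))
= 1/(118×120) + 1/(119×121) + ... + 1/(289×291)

Partial fractions: 1/(k(k+2)) = (1/2)[1/k - 1/(k+2)]
Telescoping leaves the first two and last two terms:
= (1/2)[1/118 + 1/119 - 1/290 - 1/291]
= 2960507/592502190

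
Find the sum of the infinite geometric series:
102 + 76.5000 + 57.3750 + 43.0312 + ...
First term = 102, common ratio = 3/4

For |r| < 1, S = a / (1 - r)
S = 102 / (1 - (3/4))
S = 102 / (1/4)
S = 408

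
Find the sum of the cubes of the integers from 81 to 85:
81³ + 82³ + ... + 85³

Use ∑_{k=1}^{n} k³ = [n(n+1)/2]², then subtract the first 80 terms.
∑_{k=1}^{85} k³ = [85×86/2]² = 3655² = 13359025
∑_{k=1}^{80} k³ = [80×81/2]² = 3240² = 10497600
∑_{k=81}^{85} k³ = 13359025 - 10497600 = 2861425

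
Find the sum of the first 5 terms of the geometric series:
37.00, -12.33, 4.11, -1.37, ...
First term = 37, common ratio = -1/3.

Sₙ = a(1 - rⁿ) / (1 - r)
S_5 = 37(1 - (-1/3)^5) / (1 - (-1/3))
S_5 = 37(1 - (-1/243)) / (4/3)
S_5 = 2257/81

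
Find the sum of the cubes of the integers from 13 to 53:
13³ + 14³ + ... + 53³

Use ∑_{k=1}^{n} k³ = [n(n+1)/2]², then subtract the first 12 terms.
∑_{k=1}^{53} k³ = [53×54/2]² = 1431² = 2047761
∑_{k=1}^{12} k³ = [12×13/2]² = 78² = 6084
∑_{k=13}^{53} k³ = 2047761 - 6084 = 2041677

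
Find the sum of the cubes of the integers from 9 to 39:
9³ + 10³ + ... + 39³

Use ∑_{k=1}^{n} k³ = [n(n+1)/2]², then subtract the first 8 terms.
∑_{k=1}^{39} k³ = [39×40/2]² = 780² = 608400
∑_{k=1}^{8} k³ = [8×9/2]² = 36² = 1296
∑_{k=9}^{39} k³ = 608400 - 1296 = 607104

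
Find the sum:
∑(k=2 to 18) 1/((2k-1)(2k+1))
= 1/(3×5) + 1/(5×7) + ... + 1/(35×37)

Partial fractions: 1/((2k-1)(2k+1)) = (1/2)[1/(2k-1) - 1/(2k+1)]
The series telescopes:
= (1/2)[1/3 - 1/37]
= 17/111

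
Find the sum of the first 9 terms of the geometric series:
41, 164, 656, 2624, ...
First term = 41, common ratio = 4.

Sₙ = a(1 - rⁿ) / (1 - r)
S_9 = 41(1 - 4^9) / (1 - 4)
S_9 = 41(1 - 262144) / (-3)
S_9 = 3582621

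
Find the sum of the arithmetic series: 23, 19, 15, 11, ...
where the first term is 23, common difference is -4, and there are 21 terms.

Sₙ = n/2 × (first + last)
Last term = a + (n-1)d = 23 + (21-1)×(-4) = -57
S_21 = 21/2 × (23 + (-57))
S_21 = 21/2 × (-34) = -357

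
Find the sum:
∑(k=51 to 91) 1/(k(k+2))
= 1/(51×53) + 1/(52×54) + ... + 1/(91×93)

Partial fractions: 1/(k(k+2)) = (1/2)[1/k - 1/(k+2)]
Telescoping leaves the first two and last two terms:
= (1/2)[1/51 + 1/52 - 1/92 - 1/93]
= 16277/1890876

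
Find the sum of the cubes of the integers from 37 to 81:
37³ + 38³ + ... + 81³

Use ∑_{k=1}^{n} k³ = [n(n+1)/2]², then subtract the first 36 terms.
∑_{k=1}^{81} k³ = [81×82/2]² = 3321² = 11029041
∑_{k=1}^{36} k³ = [36×37/2]² = 666² = 443556
∑_{k=37}^{81} k³ = 11029041 - 443556 = 10585485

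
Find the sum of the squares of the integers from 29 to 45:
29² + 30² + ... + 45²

Use ∑_{k=1}^{n} k² = n(n+1)(2n+1)/6, then subtract the first 28 terms.
∑_{k=1}^{45} k² = 45×46×91/6 = 31395
∑_{k=1}^{28} k² = 28×29×57/6 = 7714
∑_{k=29}^{45} k² = 31395 - 7714 = 23681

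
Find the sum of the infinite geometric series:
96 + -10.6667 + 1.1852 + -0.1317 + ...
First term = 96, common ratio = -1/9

For |r| < 1, S = a / (1 - r)
S = 96 / (1 - (-1/9))
S = 96 / (10/9)
S = 432/5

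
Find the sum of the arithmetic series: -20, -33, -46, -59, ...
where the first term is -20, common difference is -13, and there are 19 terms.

Sₙ = n/2 × (first + last)
Last term = a + (n-1)d = -20 + (19-1)×(-13) = -254
S_19 = 19/2 × (-20 + (-254))
S_19 = 19/2 × (-274) = -2603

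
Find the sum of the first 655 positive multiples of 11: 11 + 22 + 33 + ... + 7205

Factor out 11: = 11(1 + 2 + ... + 655) = 11 × n(n+1)/2
= 11 × 655×656/2
= 11 × 214840
= 2363240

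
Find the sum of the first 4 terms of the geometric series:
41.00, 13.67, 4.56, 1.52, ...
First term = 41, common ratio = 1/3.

Sₙ = a(1 - rⁿ) / (1 - r)
S_4 = 41(1 - (1/3)^4) / (1 - (1/3))
S_4 = 41(1 - (1/81)) / (2/3)
S_4 = 1640/27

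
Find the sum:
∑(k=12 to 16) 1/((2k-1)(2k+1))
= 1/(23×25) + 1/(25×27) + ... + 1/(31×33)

Partial fractions: 1/((2k-1)(2k+1)) = (1/2)[1/(2k-1) - 1/(2k+1)]
The series telescopes:
= (1/2)[1/23 - 1/33]
= 5/759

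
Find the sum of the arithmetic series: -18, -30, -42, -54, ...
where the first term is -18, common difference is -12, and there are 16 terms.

Sₙ = n/2 × (first + last)
Last term = a + (n-1)d = -18 + (16-1)×(-12) = -198
S_16 = 16/2 × (-18 + (-198))
S_16 = 16/2 × (-216) = -1728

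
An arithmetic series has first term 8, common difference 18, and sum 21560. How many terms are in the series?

Using S = n/2 × [2a + (n-1)d]
21560 = n/2 × [2(8) + (n-1)(18)]
21560 = n/2 × [16 + 18n - 18]
43120 = n × [-2 + 18n]
18n² + (-2)n - 43120 = 0
Discriminant: Δ = (-2)² - 4(18)(-43120) = 4 + 3104640 = 3104644
√Δ = 1762
n = [-(-2) + √Δ] / (2·18) = (2 + 1762) / 36 = 1764 / 36 = 49
(The negative root is discarded since n must be a positive integer.)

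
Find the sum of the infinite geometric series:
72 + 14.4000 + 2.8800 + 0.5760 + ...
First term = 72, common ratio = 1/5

For |r| < 1, S = a / (1 - r)
S = 72 / (1 - (1/5))
S = 72 / (4/5)
S = 90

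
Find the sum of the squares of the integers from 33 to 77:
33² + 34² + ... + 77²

Use ∑_{k=1}^{n} k² = n(n+1)(2n+1)/6, then subtract the first 32 terms.
∑_{k=1}^{77} k² = 77×78×155/6 = 155155
∑_{k=1}^{32} k² = 32×33×65/6 = 11440
∑_{k=33}^{77} k² = 155155 - 11440 = 143715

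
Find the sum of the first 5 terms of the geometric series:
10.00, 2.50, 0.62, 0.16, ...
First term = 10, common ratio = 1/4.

Sₙ = a(1 - rⁿ) / (1 - r)
S_5 = 10(1 - (1/4)^5) / (1 - (1/4))
S_5 = 10(1 - (1/1024)) / (3/4)
S_5 = 1705/128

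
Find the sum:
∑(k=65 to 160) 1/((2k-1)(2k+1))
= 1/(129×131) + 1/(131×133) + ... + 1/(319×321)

Partial fractions: 1/((2k-1)(2k+1)) = (1/2)[1/(2k-1) - 1/(2k+1)]
The series telescopes:
= (1/2)[1/129 - 1/321]
= 32/13803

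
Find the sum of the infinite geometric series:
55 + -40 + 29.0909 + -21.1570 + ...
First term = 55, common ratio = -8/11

For |r| < 1, S = a / (1 - r)
S = 55 / (1 - (-8/11))
S = 55 / (19/11)
S = 605/19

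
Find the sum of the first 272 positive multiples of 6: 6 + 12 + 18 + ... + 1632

Factor out 6: = 6(1 + 2 + ... + 272) = 6 × n(n+1)/2
= 6 × 272×273/2
= 6 × 37128
= 222768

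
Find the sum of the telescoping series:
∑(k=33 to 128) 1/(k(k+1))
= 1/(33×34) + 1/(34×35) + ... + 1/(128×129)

Partial fractions: 1/(k(k+1)) = 1/k - 1/(k+1)
The series telescopes:
= (1/33 - 1/34) + (1/34 - 1/35) + ... + (1/128 - 1/129)
= 1/33 - 1/129
= 32/1419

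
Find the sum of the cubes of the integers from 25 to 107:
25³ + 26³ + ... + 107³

Use ∑_{k=1}^{n} k³ = [n(n+1)/2]², then subtract the first 24 terms.
∑_{k=1}^{107} k³ = [107×108/2]² = 5778² = 33385284
∑_{k=1}^{24} k³ = [24×25/2]² = 300² = 90000
∑_{k=25}^{107} k³ = 33385284 - 90000 = 33295284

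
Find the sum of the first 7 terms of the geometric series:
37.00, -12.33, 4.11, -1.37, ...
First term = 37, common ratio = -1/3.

Sₙ = a(1 - rⁿ) / (1 - r)
S_7 = 37(1 - (-1/3)^7) / (1 - (-1/3))
S_7 = 37(1 - (-1/2187)) / (4/3)
S_7 = 20239/729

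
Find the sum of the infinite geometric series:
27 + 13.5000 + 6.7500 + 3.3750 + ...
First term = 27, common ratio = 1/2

For |r| < 1, S = a / (1 - r)
S = 27 / (1 - (1/2))
S = 27 / (1/2)
S = 54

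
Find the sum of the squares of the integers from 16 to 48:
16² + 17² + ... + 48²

Use ∑_{k=1}^{n} k² = n(n+1)(2n+1)/6, then subtract the first 15 terms.
∑_{k=1}^{48} k² = 48×49×97/6 = 38024
∑_{k=1}^{15} k² = 15×16×31/6 = 1240
∑_{k=16}^{48} k² = 38024 - 1240 = 36784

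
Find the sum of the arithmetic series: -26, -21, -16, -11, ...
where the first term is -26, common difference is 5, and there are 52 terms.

Sₙ = n/2 × (first + last)
Last term = a + (n-1)d = -26 + (52-1)×5 = 229
S_52 = 52/2 × (-26 + 229)
S_52 = 52/2 × 203 = 5278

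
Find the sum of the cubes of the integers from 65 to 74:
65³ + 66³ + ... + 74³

Use ∑_{k=1}^{n} k³ = [n(n+1)/2]², then subtract the first 64 terms.
∑_{k=1}^{74} k³ = [74×75/2]² = 2775² = 7700625
∑_{k=1}^{64} k³ = [64×65/2]² = 2080² = 4326400
∑_{k=65}^{74} k³ = 7700625 - 4326400 = 3374225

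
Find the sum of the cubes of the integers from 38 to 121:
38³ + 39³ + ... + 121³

Use ∑_{k=1}^{n} k³ = [n(n+1)/2]², then subtract the first 37 terms.
∑_{k=1}^{121} k³ = [121×122/2]² = 7381² = 54479161
∑_{k=1}^{37} k³ = [37×38/2]² = 703² = 494209
∑_{k=38}^{121} k³ = 54479161 - 494209 = 53984952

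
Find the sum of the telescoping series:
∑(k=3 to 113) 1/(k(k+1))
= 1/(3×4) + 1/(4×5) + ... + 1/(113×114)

Partial fractions: 1/(k(k+1)) = 1/k - 1/(k+1)
The series telescopes:
= (1/3 - 1/4) + (1/4 - 1/5) + ... + (1/113 - 1/114)
= 1/3 - 1/114
= 37/114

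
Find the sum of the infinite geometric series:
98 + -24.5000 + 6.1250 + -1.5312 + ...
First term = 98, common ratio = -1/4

For |r| < 1, S = a / (1 - r)
S = 98 / (1 - (-1/4))
S = 98 / (5/4)
S = 392/5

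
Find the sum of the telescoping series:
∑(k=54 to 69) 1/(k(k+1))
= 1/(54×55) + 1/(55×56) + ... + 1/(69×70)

Partial fractions: 1/(k(k+1)) = 1/k - 1/(k+1)
The series telescopes:
= (1/54 - 1/55) + (1/55 - 1/56) + ... + (1/69 - 1/70)
= 1/54 - 1/70
= 4/945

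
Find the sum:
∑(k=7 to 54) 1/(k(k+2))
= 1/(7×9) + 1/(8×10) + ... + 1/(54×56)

Partial fractions: 1/(k(k+2)) = (1/2)[1/k - 1/(k+2)]
Telescoping leaves the first two and last two terms:
= (1/2)[1/7 + 1/8 - 1/55 - 1/56]
= 51/440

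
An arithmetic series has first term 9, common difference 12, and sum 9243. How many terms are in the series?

Using S = n/2 × [2a + (n-1)d]
9243 = n/2 × [2(9) + (n-1)(12)]
9243 = n/2 × [18 + 12n - 12]
18486 = n × [6 + 12n]
12n² + (6)n - 18486 = 0
Discriminant: Δ = (6)² - 4(12)(-18486) = 36 + 887328 = 887364
√Δ = 942
n = [-(6) + √Δ] / (2·12) = (-6 + 942) / 24 = 936 / 24 = 39
(The negative root is discarded since n must be a positive integer.)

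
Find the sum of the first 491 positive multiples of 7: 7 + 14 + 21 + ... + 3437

Factor out 7: = 7(1 + 2 + ... + 491) = 7 × n(n+1)/2
= 7 × 491×492/2
= 7 × 120786
= 845502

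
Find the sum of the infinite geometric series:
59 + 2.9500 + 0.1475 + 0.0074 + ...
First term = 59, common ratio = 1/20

For |r| < 1, S = a / (1 - r)
S = 59 / (1 - (1/20))
S = 59 / (19/20)
S = 1180/19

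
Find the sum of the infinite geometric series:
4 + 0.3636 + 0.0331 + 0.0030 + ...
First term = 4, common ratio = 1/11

For |r| < 1, S = a / (1 - r)
S = 4 / (1 - (1/11))
S = 4 / (10/11)
S = 22/5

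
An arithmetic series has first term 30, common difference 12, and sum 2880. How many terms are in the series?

Using S = n/2 × [2a + (n-1)d]
2880 = n/2 × [2(30) + (n-1)(12)]
2880 = n/2 × [60 + 12n - 12]
5760 = n × [48 + 12n]
12n² + (48)n - 5760 = 0
Discriminant: Δ = (48)² - 4(12)(-5760) = 2304 + 276480 = 278784
√Δ = 528
n = [-(48) + √Δ] / (2·12) = (-48 + 528) / 24 = 480 / 24 = 20
(The negative root is discarded since n must be a positive integer.)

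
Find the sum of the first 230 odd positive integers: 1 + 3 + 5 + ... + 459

Sum of first n odd numbers = n²
= 230²
= 52900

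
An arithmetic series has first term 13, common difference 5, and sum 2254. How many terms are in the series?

Using S = n/2 × [2a + (n-1)d]
2254 = n/2 × [2(13) + (n-1)(5)]
2254 = n/2 × [26 + 5n - 5]
4508 = n × [21 + 5n]
5n² + (21)n - 4508 = 0
Discriminant: Δ = (21)² - 4(5)(-4508) = 441 + 90160 = 90601
√Δ = 301
n = [-(21) + √Δ] / (2·5) = (-21 + 301) / 10 = 280 / 10 = 28
(The negative root is discarded since n must be a positive integer.)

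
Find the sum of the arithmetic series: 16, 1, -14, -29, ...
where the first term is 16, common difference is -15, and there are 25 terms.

Sₙ = n/2 × (first + last)
Last term = a + (n-1)d = 16 + (25-1)×(-15) = -344
S_25 = 25/2 × (16 + (-344))
S_25 = 25/2 × (-328) = -4100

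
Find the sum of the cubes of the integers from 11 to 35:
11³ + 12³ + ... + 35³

Use ∑_{k=1}^{n} k³ = [n(n+1)/2]², then subtract the first 10 terms.
∑_{k=1}^{35} k³ = [35×36/2]² = 630² = 396900
∑_{k=1}^{10} k³ = [10×11/2]² = 55² = 3025
∑_{k=11}^{35} k³ = 396900 - 3025 = 393875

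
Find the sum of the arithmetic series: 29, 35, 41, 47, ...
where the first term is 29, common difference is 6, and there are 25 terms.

Sₙ = n/2 × (first + last)
Last term = a + (n-1)d = 29 + (25-1)×6 = 173
S_25 = 25/2 × (29 + 173)
S_25 = 25/2 × 202 = 2525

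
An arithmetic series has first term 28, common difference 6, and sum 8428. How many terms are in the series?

Using S = n/2 × [2a + (n-1)d]
8428 = n/2 × [2(28) + (n-1)(6)]
8428 = n/2 × [56 + 6n - 6]
16856 = n × [50 + 6n]
6n² + (50)n - 16856 = 0
Discriminant: Δ = (50)² - 4(6)(-16856) = 2500 + 404544 = 407044
√Δ = 638
n = [-(50) + √Δ] / (2·6) = (-50 + 638) / 12 = 588 / 12 = 49
(The negative root is discarded since n must be a positive integer.)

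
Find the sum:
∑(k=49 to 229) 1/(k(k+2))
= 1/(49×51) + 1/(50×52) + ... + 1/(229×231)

Partial fractions: 1/(k(k+2)) = (1/2)[1/k - 1/(k+2)]
Telescoping leaves the first two and last two terms:
= (1/2)[1/49 + 1/50 - 1/230 - 1/231]
= 29503/1859550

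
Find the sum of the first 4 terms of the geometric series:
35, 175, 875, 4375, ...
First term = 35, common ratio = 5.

Sₙ = a(1 - rⁿ) / (1 - r)
S_4 = 35(1 - 5^4) / (1 - 5)
S_4 = 35(1 - 625) / (-4)
S_4 = 5460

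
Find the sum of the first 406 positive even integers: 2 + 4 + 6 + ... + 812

Sum of first n even numbers = n(n+1)
= 406×407
= 165242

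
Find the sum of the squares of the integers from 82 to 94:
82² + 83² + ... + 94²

Use ∑_{k=1}^{n} k² = n(n+1)(2n+1)/6, then subtract the first 81 terms.
∑_{k=1}^{94} k² = 94×95×189/6 = 281295
∑_{k=1}^{81} k² = 81×82×163/6 = 180441
∑_{k=82}^{94} k² = 281295 - 180441 = 100854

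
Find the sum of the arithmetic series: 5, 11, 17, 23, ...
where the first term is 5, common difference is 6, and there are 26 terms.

Sₙ = n/2 × (first + last)
Last term = a + (n-1)d = 5 + (26-1)×6 = 155
S_26 = 26/2 × (5 + 155)
S_26 = 26/2 × 160 = 2080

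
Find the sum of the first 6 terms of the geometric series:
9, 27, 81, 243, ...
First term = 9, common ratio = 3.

Sₙ = a(1 - rⁿ) / (1 - r)
S_6 = 9(1 - 3^6) / (1 - 3)
S_6 = 9(1 - 729) / (-2)
S_6 = 3276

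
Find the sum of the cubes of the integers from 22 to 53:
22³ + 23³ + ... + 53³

Use ∑_{k=1}^{n} k³ = [n(n+1)/2]², then subtract the first 21 terms.
∑_{k=1}^{53} k³ = [53×54/2]² = 1431² = 2047761
∑_{k=1}^{21} k³ = [21×22/2]² = 231² = 53361
∑_{k=22}^{53} k³ = 2047761 - 53361 = 1994400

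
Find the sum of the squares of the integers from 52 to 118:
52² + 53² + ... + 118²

Use ∑_{k=1}^{n} k² = n(n+1)(2n+1)/6, then subtract the first 51 terms.
∑_{k=1}^{118} k² = 118×119×237/6 = 554659
∑_{k=1}^{51} k² = 51×52×103/6 = 45526
∑_{k=52}^{118} k² = 554659 - 45526 = 509133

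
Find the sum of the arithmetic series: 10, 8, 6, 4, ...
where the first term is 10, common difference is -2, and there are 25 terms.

Sₙ = n/2 × (first + last)
Last term = a + (n-1)d = 10 + (25-1)×(-2) = -38
S_25 = 25/2 × (10 + (-38))
S_25 = 25/2 × (-28) = -350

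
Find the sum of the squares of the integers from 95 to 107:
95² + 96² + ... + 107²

Use ∑_{k=1}^{n} k² = n(n+1)(2n+1)/6, then subtract the first 94 terms.
∑_{k=1}^{107} k² = 107×108×215/6 = 414090
∑_{k=1}^{94} k² = 94×95×189/6 = 281295
∑_{k=95}^{107} k² = 414090 - 281295 = 132795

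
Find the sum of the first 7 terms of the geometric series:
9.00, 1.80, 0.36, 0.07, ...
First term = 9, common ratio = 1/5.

Sₙ = a(1 - rⁿ) / (1 - r)
S_7 = 9(1 - (1/5)^7) / (1 - (1/5))
S_7 = 9(1 - (1/78125)) / (4/5)
S_7 = 175779/15625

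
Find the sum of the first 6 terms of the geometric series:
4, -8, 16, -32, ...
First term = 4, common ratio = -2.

Sₙ = a(1 - rⁿ) / (1 - r)
S_6 = 4(1 - (-2)^6) / (1 - (-2))
S_6 = 4(1 - 64) / (3)
S_6 = -84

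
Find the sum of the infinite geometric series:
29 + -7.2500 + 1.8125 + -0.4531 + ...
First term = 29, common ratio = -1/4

For |r| < 1, S = a / (1 - r)
S = 29 / (1 - (-1/4))
S = 29 / (5/4)
S = 116/5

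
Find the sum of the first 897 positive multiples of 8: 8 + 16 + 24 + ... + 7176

Factor out 8: = 8(1 + 2 + ... + 897) = 8 × n(n+1)/2
= 8 × 897×898/2
= 8 × 402753
= 3222024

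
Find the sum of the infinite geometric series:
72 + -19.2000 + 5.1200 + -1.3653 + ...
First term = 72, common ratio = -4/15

For |r| < 1, S = a / (1 - r)
S = 72 / (1 - (-4/15))
S = 72 / (19/15)
S = 1080/19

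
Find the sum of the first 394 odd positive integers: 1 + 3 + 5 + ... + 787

Sum of first n odd numbers = n²
= 394²
= 155236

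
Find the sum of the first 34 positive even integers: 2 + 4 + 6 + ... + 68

Sum of first n even numbers = n(n+1)
= 34×35
= 1190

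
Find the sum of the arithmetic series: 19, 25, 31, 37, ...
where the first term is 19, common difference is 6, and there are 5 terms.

Sₙ = n/2 × (first + last)
Last term = a + (n-1)d = 19 + (5-1)×6 = 43
S_5 = 5/2 × (19 + 43)
S_5 = 5/2 × 62 = 155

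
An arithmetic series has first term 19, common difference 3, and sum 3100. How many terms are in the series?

Using S = n/2 × [2a + (n-1)d]
3100 = n/2 × [2(19) + (n-1)(3)]
3100 = n/2 × [38 + 3n - 3]
6200 = n × [35 + 3n]
3n² + (35)n - 6200 = 0
Discriminant: Δ = (35)² - 4(3)(-6200) = 1225 + 74400 = 75625
√Δ = 275
n = [-(35) + √Δ] / (2·3) = (-35 + 275) / 6 = 240 / 6 = 40
(The negative root is discarded since n must be a positive integer.)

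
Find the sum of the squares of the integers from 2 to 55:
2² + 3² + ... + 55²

Use ∑_{k=1}^{n} k² = n(n+1)(2n+1)/6, then subtract the first 1 terms.
∑_{k=1}^{55} k² = 55×56×111/6 = 56980
∑_{k=1}^{1} k² = 1×2×3/6 = 1
∑_{k=2}^{55} k² = 56980 - 1 = 56979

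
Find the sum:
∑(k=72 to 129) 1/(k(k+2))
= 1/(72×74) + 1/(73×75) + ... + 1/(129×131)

Partial fractions: 1/(k(k+2)) = (1/2)[1/k - 1/(k+2)]
Telescoping leaves the first two and last two terms:
= (1/2)[1/72 + 1/73 - 1/130 - 1/131]
= 548767/89509680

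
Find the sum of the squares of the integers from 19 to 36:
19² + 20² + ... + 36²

Use ∑_{k=1}^{n} k² = n(n+1)(2n+1)/6, then subtract the first 18 terms.
∑_{k=1}^{36} k² = 36×37×73/6 = 16206
∑_{k=1}^{18} k² = 18×19×37/6 = 2109
∑_{k=19}^{36} k² = 16206 - 2109 = 14097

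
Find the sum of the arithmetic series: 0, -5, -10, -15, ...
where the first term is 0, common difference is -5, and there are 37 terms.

Sₙ = n/2 × (first + last)
Last term = a + (n-1)d = 0 + (37-1)×(-5) = -180
S_37 = 37/2 × (0 + (-180))
S_37 = 37/2 × (-180) = -3330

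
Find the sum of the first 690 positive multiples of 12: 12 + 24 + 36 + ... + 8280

Factor out 12: = 12(1 + 2 + ... + 690) = 12 × n(n+1)/2
= 12 × 690×691/2
= 12 × 238395
= 2860740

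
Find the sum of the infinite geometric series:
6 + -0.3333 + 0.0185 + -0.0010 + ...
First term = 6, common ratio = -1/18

For |r| < 1, S = a / (1 - r)
S = 6 / (1 - (-1/18))
S = 6 / (19/18)
S = 108/19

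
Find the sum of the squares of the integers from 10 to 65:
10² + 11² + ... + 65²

Use ∑_{k=1}^{n} k² = n(n+1)(2n+1)/6, then subtract the first 9 terms.
∑_{k=1}^{65} k² = 65×66×131/6 = 93665
∑_{k=1}^{9} k² = 9×10×19/6 = 285
∑_{k=10}^{65} k² = 93665 - 285 = 93380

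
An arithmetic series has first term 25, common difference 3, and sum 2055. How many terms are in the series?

Using S = n/2 × [2a + (n-1)d]
2055 = n/2 × [2(25) + (n-1)(3)]
2055 = n/2 × [50 + 3n - 3]
4110 = n × [47 + 3n]
3n² + (47)n - 4110 = 0
Discriminant: Δ = (47)² - 4(3)(-4110) = 2209 + 49320 = 51529
√Δ = 227
n = [-(47) + √Δ] / (2·3) = (-47 + 227) / 6 = 180 / 6 = 30
(The negative root is discarded since n must be a positive integer.)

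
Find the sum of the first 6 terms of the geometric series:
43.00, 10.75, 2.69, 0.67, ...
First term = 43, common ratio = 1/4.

Sₙ = a(1 - rⁿ) / (1 - r)
S_6 = 43(1 - (1/4)^6) / (1 - (1/4))
S_6 = 43(1 - (1/4096)) / (3/4)
S_6 = 58695/1024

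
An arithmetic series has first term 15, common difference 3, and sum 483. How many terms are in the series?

Using S = n/2 × [2a + (n-1)d]
483 = n/2 × [2(15) + (n-1)(3)]
483 = n/2 × [30 + 3n - 3]
966 = n × [27 + 3n]
3n² + (27)n - 966 = 0
Discriminant: Δ = (27)² - 4(3)(-966) = 729 + 11592 = 12321
√Δ = 111
n = [-(27) + √Δ] / (2·3) = (-27 + 111) / 6 = 84 / 6 = 14
(The negative root is discarded since n must be a positive integer.)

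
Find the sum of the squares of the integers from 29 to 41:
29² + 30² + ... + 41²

Use ∑_{k=1}^{n} k² = n(n+1)(2n+1)/6, then subtract the first 28 terms.
∑_{k=1}^{41} k² = 41×42×83/6 = 23821
∑_{k=1}^{28} k² = 28×29×57/6 = 7714
∑_{k=29}^{41} k² = 23821 - 7714 = 16107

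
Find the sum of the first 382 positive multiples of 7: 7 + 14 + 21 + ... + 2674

Factor out 7: = 7(1 + 2 + ... + 382) = 7 × n(n+1)/2
= 7 × 382×383/2
= 7 × 73153
= 512071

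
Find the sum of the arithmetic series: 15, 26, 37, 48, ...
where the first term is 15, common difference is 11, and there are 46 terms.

Sₙ = n/2 × (first + last)
Last term = a + (n-1)d = 15 + (46-1)×11 = 510
S_46 = 46/2 × (15 + 510)
S_46 = 46/2 × 525 = 12075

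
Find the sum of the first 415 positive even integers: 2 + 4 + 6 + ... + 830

Sum of first n even numbers = n(n+1)
= 415×416
= 172640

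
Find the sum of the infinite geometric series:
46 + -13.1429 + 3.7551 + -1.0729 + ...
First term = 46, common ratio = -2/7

For |r| < 1, S = a / (1 - r)
S = 46 / (1 - (-2/7))
S = 46 / (9/7)
S = 322/9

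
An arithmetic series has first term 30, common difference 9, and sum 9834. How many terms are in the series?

Using S = n/2 × [2a + (n-1)d]
9834 = n/2 × [2(30) + (n-1)(9)]
9834 = n/2 × [60 + 9n - 9]
19668 = n × [51 + 9n]
9n² + (51)n - 19668 = 0
Discriminant: Δ = (51)² - 4(9)(-19668) = 2601 + 708048 = 710649
√Δ = 843
n = [-(51) + √Δ] / (2·9) = (-51 + 843) / 18 = 792 / 18 = 44
(The negative root is discarded since n must be a positive integer.)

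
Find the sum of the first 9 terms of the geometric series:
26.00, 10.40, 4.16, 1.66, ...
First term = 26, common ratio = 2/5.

Sₙ = a(1 - rⁿ) / (1 - r)
S_9 = 26(1 - (2/5)^9) / (1 - (2/5))
S_9 = 26(1 - (512/1953125)) / (3/5)
S_9 = 16922646/390625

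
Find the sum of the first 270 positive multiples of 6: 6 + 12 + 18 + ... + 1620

Factor out 6: = 6(1 + 2 + ... + 270) = 6 × n(n+1)/2
= 6 × 270×271/2
= 6 × 36585
= 219510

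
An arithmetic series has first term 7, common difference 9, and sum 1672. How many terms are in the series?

Using S = n/2 × [2a + (n-1)d]
1672 = n/2 × [2(7) + (n-1)(9)]
1672 = n/2 × [14 + 9n - 9]
3344 = n × [5 + 9n]
9n² + (5)n - 3344 = 0
Discriminant: Δ = (5)² - 4(9)(-3344) = 25 + 120384 = 120409
√Δ = 347
n = [-(5) + √Δ] / (2·9) = (-5 + 347) / 18 = 342 / 18 = 19
(The negative root is discarded since n must be a positive integer.)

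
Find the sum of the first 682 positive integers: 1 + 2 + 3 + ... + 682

Formula: ∑k = n(n+1)/2
= 682×683/2
= 465806/2
= 232903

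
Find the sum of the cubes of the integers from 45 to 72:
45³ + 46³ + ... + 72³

Use ∑_{k=1}^{n} k³ = [n(n+1)/2]², then subtract the first 44 terms.
∑_{k=1}^{72} k³ = [72×73/2]² = 2628² = 6906384
∑_{k=1}^{44} k³ = [44×45/2]² = 990² = 980100
∑_{k=45}^{72} k³ = 6906384 - 980100 = 5926284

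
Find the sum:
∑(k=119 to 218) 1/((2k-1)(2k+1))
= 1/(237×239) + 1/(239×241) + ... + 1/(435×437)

Partial fractions: 1/((2k-1)(2k+1)) = (1/2)[1/(2k-1) - 1/(2k+1)]
The series telescopes:
= (1/2)[1/237 - 1/437]
= 100/103569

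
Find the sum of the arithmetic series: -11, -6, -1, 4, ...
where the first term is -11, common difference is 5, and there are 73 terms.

Sₙ = n/2 × (first + last)
Last term = a + (n-1)d = -11 + (73-1)×5 = 349
S_73 = 73/2 × (-11 + 349)
S_73 = 73/2 × 338 = 12337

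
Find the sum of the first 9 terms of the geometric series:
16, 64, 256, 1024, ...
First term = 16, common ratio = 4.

Sₙ = a(1 - rⁿ) / (1 - r)
S_9 = 16(1 - 4^9) / (1 - 4)
S_9 = 16(1 - 262144) / (-3)
S_9 = 1398096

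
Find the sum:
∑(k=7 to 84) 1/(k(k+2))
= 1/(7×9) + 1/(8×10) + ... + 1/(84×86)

Partial fractions: 1/(k(k+2)) = (1/2)[1/k - 1/(k+2)]
Telescoping leaves the first two and last two terms:
= (1/2)[1/7 + 1/8 - 1/85 - 1/86]
= 50037/409360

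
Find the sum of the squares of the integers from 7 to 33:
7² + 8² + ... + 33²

Use ∑_{k=1}^{n} k² = n(n+1)(2n+1)/6, then subtract the first 6 terms.
∑_{k=1}^{33} k² = 33×34×67/6 = 12529
∑_{k=1}^{6} k² = 6×7×13/6 = 91
∑_{k=7}^{33} k² = 12529 - 91 = 12438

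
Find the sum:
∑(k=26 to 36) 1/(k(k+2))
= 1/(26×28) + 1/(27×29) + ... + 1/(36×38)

Partial fractions: 1/(k(k+2)) = (1/2)[1/k - 1/(k+2)]
Telescoping leaves the first two and last two terms:
= (1/2)[1/26 + 1/27 - 1/37 - 1/38]
= 5467/493506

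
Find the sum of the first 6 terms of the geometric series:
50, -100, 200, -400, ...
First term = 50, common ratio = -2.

Sₙ = a(1 - rⁿ) / (1 - r)
S_6 = 50(1 - (-2)^6) / (1 - (-2))
S_6 = 50(1 - 64) / (3)
S_6 = -1050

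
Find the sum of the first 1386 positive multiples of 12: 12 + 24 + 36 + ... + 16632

Factor out 12: = 12(1 + 2 + ... + 1386) = 12 × n(n+1)/2
= 12 × 1386×1387/2
= 12 × 961191
= 11534292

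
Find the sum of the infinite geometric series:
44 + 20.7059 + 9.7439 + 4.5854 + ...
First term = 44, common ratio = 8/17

For |r| < 1, S = a / (1 - r)
S = 44 / (1 - (8/17))
S = 44 / (9/17)
S = 748/9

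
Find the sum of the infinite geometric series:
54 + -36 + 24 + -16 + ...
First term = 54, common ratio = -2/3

For |r| < 1, S = a / (1 - r)
S = 54 / (1 - (-2/3))
S = 54 / (5/3)
S = 162/5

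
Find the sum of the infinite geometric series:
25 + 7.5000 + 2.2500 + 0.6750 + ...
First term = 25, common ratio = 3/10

For |r| < 1, S = a / (1 - r)
S = 25 / (1 - (3/10))
S = 25 / (7/10)
S = 250/7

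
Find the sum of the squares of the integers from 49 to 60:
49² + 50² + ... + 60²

Use ∑_{k=1}^{n} k² = n(n+1)(2n+1)/6, then subtract the first 48 terms.
∑_{k=1}^{60} k² = 60×61×121/6 = 73810
∑_{k=1}^{48} k² = 48×49×97/6 = 38024
∑_{k=49}^{60} k² = 73810 - 38024 = 35786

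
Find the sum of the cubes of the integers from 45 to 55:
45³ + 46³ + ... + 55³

Use ∑_{k=1}^{n} k³ = [n(n+1)/2]², then subtract the first 44 terms.
∑_{k=1}^{55} k³ = [55×56/2]² = 1540² = 2371600
∑_{k=1}^{44} k³ = [44×45/2]² = 990² = 980100
∑_{k=45}^{55} k³ = 2371600 - 980100 = 1391500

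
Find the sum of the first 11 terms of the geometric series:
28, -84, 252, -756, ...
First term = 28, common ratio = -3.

Sₙ = a(1 - rⁿ) / (1 - r)
S_11 = 28(1 - (-3)^11) / (1 - (-3))
S_11 = 28(1 - (-177147)) / (4)
S_11 = 1240036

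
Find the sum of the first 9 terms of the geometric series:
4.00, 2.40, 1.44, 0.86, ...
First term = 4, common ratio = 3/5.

Sₙ = a(1 - rⁿ) / (1 - r)
S_9 = 4(1 - (3/5)^9) / (1 - (3/5))
S_9 = 4(1 - (19683/1953125)) / (2/5)
S_9 = 3866884/390625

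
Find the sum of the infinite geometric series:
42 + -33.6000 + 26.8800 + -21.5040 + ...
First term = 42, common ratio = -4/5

For |r| < 1, S = a / (1 - r)
S = 42 / (1 - (-4/5))
S = 42 / (9/5)
S = 70/3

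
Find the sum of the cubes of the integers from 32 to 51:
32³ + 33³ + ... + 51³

Use ∑_{k=1}^{n} k³ = [n(n+1)/2]², then subtract the first 31 terms.
∑_{k=1}^{51} k³ = [51×52/2]² = 1326² = 1758276
∑_{k=1}^{31} k³ = [31×32/2]² = 496² = 246016
∑_{k=32}^{51} k³ = 1758276 - 246016 = 1512260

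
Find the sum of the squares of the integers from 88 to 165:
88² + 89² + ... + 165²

Use ∑_{k=1}^{n} k² = n(n+1)(2n+1)/6, then subtract the first 87 terms.
∑_{k=1}^{165} k² = 165×166×331/6 = 1511015
∑_{k=1}^{87} k² = 87×88×175/6 = 223300
∑_{k=88}^{165} k² = 1511015 - 223300 = 1287715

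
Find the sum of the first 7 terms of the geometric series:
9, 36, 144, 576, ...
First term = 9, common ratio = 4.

Sₙ = a(1 - rⁿ) / (1 - r)
S_7 = 9(1 - 4^7) / (1 - 4)
S_7 = 9(1 - 16384) / (-3)
S_7 = 49149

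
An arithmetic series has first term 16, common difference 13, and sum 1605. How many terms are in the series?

Using S = n/2 × [2a + (n-1)d]
1605 = n/2 × [2(16) + (n-1)(13)]
1605 = n/2 × [32 + 13n - 13]
3210 = n × [19 + 13n]
13n² + (19)n - 3210 = 0
Discriminant: Δ = (19)² - 4(13)(-3210) = 361 + 166920 = 167281
√Δ = 409
n = [-(19) + √Δ] / (2·13) = (-19 + 409) / 26 = 390 / 26 = 15
(The negative root is discarded since n must be a positive integer.)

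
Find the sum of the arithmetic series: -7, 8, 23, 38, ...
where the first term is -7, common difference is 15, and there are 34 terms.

Sₙ = n/2 × (first + last)
Last term = a + (n-1)d = -7 + (34-1)×15 = 488
S_34 = 34/2 × (-7 + 488)
S_34 = 34/2 × 481 = 8177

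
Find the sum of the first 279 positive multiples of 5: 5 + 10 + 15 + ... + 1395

Factor out 5: = 5(1 + 2 + ... + 279) = 5 × n(n+1)/2
= 5 × 279×280/2
= 5 × 39060
= 195300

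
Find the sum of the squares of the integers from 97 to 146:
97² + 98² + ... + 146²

Use ∑_{k=1}^{n} k² = n(n+1)(2n+1)/6, then subtract the first 96 terms.
∑_{k=1}^{146} k² = 146×147×293/6 = 1048061
∑_{k=1}^{96} k² = 96×97×193/6 = 299536
∑_{k=97}^{146} k² = 1048061 - 299536 = 748525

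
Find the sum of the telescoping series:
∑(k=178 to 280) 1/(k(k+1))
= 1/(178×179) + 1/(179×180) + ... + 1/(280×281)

Partial fractions: 1/(k(k+1)) = 1/k - 1/(k+1)
The series telescopes:
= (1/178 - 1/179) + (1/179 - 1/180) + ... + (1/280 - 1/281)
= 1/178 - 1/281
= 103/50018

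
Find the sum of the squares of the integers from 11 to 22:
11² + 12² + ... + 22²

Use ∑_{k=1}^{n} k² = n(n+1)(2n+1)/6, then subtract the first 10 terms.
∑_{k=1}^{22} k² = 22×23×45/6 = 3795
∑_{k=1}^{10} k² = 10×11×21/6 = 385
∑_{k=11}^{22} k² = 3795 - 385 = 3410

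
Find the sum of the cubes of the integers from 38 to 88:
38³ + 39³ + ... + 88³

Use ∑_{k=1}^{n} k³ = [n(n+1)/2]², then subtract the first 37 terms.
∑_{k=1}^{88} k³ = [88×89/2]² = 3916² = 15335056
∑_{k=1}^{37} k³ = [37×38/2]² = 703² = 494209
∑_{k=38}^{88} k³ = 15335056 - 494209 = 14840847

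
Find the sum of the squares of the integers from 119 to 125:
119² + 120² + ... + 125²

Use ∑_{k=1}^{n} k² = n(n+1)(2n+1)/6, then subtract the first 118 terms.
∑_{k=1}^{125} k² = 125×126×251/6 = 658875
∑_{k=1}^{118} k² = 118×119×237/6 = 554659
∑_{k=119}^{125} k² = 658875 - 554659 = 104216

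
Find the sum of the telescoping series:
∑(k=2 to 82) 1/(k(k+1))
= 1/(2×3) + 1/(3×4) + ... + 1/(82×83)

Partial fractions: 1/(k(k+1)) = 1/k - 1/(k+1)
The series telescopes:
= (1/2 - 1/3) + (1/3 - 1/4) + ... + (1/82 - 1/83)
= 1/2 - 1/83
= 81/166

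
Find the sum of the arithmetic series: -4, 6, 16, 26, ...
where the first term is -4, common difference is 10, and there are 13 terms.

Sₙ = n/2 × (first + last)
Last term = a + (n-1)d = -4 + (13-1)×10 = 116
S_13 = 13/2 × (-4 + 116)
S_13 = 13/2 × 112 = 728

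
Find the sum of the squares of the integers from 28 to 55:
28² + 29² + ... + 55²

Use ∑_{k=1}^{n} k² = n(n+1)(2n+1)/6, then subtract the first 27 terms.
∑_{k=1}^{55} k² = 55×56×111/6 = 56980
∑_{k=1}^{27} k² = 27×28×55/6 = 6930
∑_{k=28}^{55} k² = 56980 - 6930 = 50050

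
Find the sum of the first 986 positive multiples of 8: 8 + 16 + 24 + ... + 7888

Factor out 8: = 8(1 + 2 + ... + 986) = 8 × n(n+1)/2
= 8 × 986×987/2
= 8 × 486591
= 3892728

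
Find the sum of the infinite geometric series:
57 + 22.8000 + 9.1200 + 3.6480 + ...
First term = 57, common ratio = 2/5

For |r| < 1, S = a / (1 - r)
S = 57 / (1 - (2/5))
S = 57 / (3/5)
S = 95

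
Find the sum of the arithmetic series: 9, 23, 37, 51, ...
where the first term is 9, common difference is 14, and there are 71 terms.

Sₙ = n/2 × (first + last)
Last term = a + (n-1)d = 9 + (71-1)×14 = 989
S_71 = 71/2 × (9 + 989)
S_71 = 71/2 × 998 = 35429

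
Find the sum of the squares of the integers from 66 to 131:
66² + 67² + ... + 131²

Use ∑_{k=1}^{n} k² = n(n+1)(2n+1)/6, then subtract the first 65 terms.
∑_{k=1}^{131} k² = 131×132×263/6 = 757966
∑_{k=1}^{65} k² = 65×66×131/6 = 93665
∑_{k=66}^{131} k² = 757966 - 93665 = 664301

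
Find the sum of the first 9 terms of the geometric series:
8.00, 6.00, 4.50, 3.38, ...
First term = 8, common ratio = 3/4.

Sₙ = a(1 - rⁿ) / (1 - r)
S_9 = 8(1 - (3/4)^9) / (1 - (3/4))
S_9 = 8(1 - (19683/262144)) / (1/4)
S_9 = 242461/8192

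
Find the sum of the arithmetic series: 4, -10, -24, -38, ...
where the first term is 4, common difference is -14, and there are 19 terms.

Sₙ = n/2 × (first + last)
Last term = a + (n-1)d = 4 + (19-1)×(-14) = -248
S_19 = 19/2 × (4 + (-248))
S_19 = 19/2 × (-244) = -2318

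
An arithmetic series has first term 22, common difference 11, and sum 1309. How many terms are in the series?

Using S = n/2 × [2a + (n-1)d]
1309 = n/2 × [2(22) + (n-1)(11)]
1309 = n/2 × [44 + 11n - 11]
2618 = n × [33 + 11n]
11n² + (33)n - 2618 = 0
Discriminant: Δ = (33)² - 4(11)(-2618) = 1089 + 115192 = 116281
√Δ = 341
n = [-(33) + √Δ] / (2·11) = (-33 + 341) / 22 = 308 / 22 = 14
(The negative root is discarded since n must be a positive integer.)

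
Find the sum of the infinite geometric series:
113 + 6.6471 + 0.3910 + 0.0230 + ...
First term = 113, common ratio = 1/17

For |r| < 1, S = a / (1 - r)
S = 113 / (1 - (1/17))
S = 113 / (16/17)
S = 1921/16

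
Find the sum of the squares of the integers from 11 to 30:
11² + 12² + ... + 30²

Use ∑_{k=1}^{n} k² = n(n+1)(2n+1)/6, then subtract the first 10 terms.
∑_{k=1}^{30} k² = 30×31×61/6 = 9455
∑_{k=1}^{10} k² = 10×11×21/6 = 385
∑_{k=11}^{30} k² = 9455 - 385 = 9070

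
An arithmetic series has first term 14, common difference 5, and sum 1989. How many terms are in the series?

Using S = n/2 × [2a + (n-1)d]
1989 = n/2 × [2(14) + (n-1)(5)]
1989 = n/2 × [28 + 5n - 5]
3978 = n × [23 + 5n]
5n² + (23)n - 3978 = 0
Discriminant: Δ = (23)² - 4(5)(-3978) = 529 + 79560 = 80089
√Δ = 283
n = [-(23) + √Δ] / (2·5) = (-23 + 283) / 10 = 260 / 10 = 26
(The negative root is discarded since n must be a positive integer.)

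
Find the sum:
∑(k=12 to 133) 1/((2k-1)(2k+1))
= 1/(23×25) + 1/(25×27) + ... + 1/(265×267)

Partial fractions: 1/((2k-1)(2k+1)) = (1/2)[1/(2k-1) - 1/(2k+1)]
The series telescopes:
= (1/2)[1/23 - 1/267]
= 122/6141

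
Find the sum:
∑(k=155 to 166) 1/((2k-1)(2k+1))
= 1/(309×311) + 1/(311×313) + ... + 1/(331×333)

Partial fractions: 1/((2k-1)(2k+1)) = (1/2)[1/(2k-1) - 1/(2k+1)]
The series telescopes:
= (1/2)[1/309 - 1/333]
= 4/34299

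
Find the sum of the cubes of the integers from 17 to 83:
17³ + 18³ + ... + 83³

Use ∑_{k=1}^{n} k³ = [n(n+1)/2]², then subtract the first 16 terms.
∑_{k=1}^{83} k³ = [83×84/2]² = 3486² = 12152196
∑_{k=1}^{16} k³ = [16×17/2]² = 136² = 18496
∑_{k=17}^{83} k³ = 12152196 - 18496 = 12133700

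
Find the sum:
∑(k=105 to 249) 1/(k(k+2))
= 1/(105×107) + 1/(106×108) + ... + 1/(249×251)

Partial fractions: 1/(k(k+2)) = (1/2)[1/k - 1/(k+2)]
Telescoping leaves the first two and last two terms:
= (1/2)[1/105 + 1/106 - 1/250 - 1/251]
= 191603/34920375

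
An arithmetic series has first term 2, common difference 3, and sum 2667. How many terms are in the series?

Using S = n/2 × [2a + (n-1)d]
2667 = n/2 × [2(2) + (n-1)(3)]
2667 = n/2 × [4 + 3n - 3]
5334 = n × [1 + 3n]
3n² + (1)n - 5334 = 0
Discriminant: Δ = (1)² - 4(3)(-5334) = 1 + 64008 = 64009
√Δ = 253
n = [-(1) + √Δ] / (2·3) = (-1 + 253) / 6 = 252 / 6 = 42
(The negative root is discarded since n must be a positive integer.)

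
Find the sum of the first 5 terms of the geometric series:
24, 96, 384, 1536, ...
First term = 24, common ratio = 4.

Sₙ = a(1 - rⁿ) / (1 - r)
S_5 = 24(1 - 4^5) / (1 - 4)
S_5 = 24(1 - 1024) / (-3)
S_5 = 8184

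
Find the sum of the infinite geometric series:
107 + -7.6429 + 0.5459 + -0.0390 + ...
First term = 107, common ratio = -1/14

For |r| < 1, S = a / (1 - r)
S = 107 / (1 - (-1/14))
S = 107 / (15/14)
S = 1498/15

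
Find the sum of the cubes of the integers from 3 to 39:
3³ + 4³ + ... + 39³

Use ∑_{k=1}^{n} k³ = [n(n+1)/2]², then subtract the first 2 terms.
∑_{k=1}^{39} k³ = [39×40/2]² = 780² = 608400
∑_{k=1}^{2} k³ = [2×3/2]² = 3² = 9
∑_{k=3}^{39} k³ = 608400 - 9 = 608391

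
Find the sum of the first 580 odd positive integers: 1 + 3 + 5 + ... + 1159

Sum of first n odd numbers = n²
= 580²
= 336400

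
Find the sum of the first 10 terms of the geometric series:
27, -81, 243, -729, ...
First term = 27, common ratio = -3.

Sₙ = a(1 - rⁿ) / (1 - r)
S_10 = 27(1 - (-3)^10) / (1 - (-3))
S_10 = 27(1 - 59049) / (4)
S_10 = -398574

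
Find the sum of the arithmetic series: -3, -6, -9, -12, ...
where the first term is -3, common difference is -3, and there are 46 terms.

Sₙ = n/2 × (first + last)
Last term = a + (n-1)d = -3 + (46-1)×(-3) = -138
S_46 = 46/2 × (-3 + (-138))
S_46 = 46/2 × (-141) = -3243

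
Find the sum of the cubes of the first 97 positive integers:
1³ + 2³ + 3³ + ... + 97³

Formula: ∑k³ = [n(n+1)/2]²
= [97×98/2]²
= 4753²
= 22591009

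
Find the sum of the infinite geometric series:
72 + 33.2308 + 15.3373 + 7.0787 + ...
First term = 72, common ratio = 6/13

For |r| < 1, S = a / (1 - r)
S = 72 / (1 - (6/13))
S = 72 / (7/13)
S = 936/7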